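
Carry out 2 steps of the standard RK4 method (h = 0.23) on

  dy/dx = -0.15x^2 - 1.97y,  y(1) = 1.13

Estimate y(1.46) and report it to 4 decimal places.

0.3835

RK4: k1 = f(x_n, y_n); k2 = f(x_n + h/2, y_n + (h/2)·k1); k3 = f(x_n + h/2, y_n + (h/2)·k2); k4 = f(x_n + h, y_n + h·k3); y_{n+1} = y_n + (h/6)·(k1 + 2k2 + 2k3 + k4).
x=1.000000, y=1.130000:
  k1 = f(1.000000, 1.130000) = -2.376100
  k2 = f(1.115000, 0.856748) = -1.874278
  k3 = f(1.115000, 0.914458) = -1.987966
  k4 = f(1.230000, 0.672768) = -1.552288
  y ← 1.130000 + (0.23/6)·(k1 + 2k2 + 2k3 + k4) = 0.683306
x=1.230000, y=0.683306:
  k1 = f(1.230000, 0.683306) = -1.573049
  k2 = f(1.345000, 0.502406) = -1.261093
  k3 = f(1.345000, 0.538281) = -1.331767
  k4 = f(1.460000, 0.377000) = -1.062430
  y ← 0.683306 + (0.23/6)·(k1 + 2k2 + 2k3 + k4) = 0.383494
y(1.46) ≈ 0.3835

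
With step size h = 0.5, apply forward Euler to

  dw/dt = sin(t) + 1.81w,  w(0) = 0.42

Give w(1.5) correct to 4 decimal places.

Euler: w_{n+1} = w_n + h·f(t_n, w_n).
t=0.000000, w=0.420000: f=0.760200 → w ← 0.420000 + 0.5·0.760200 = 0.800100
t=0.500000, w=0.800100: f=1.927607 → w ← 0.800100 + 0.5·1.927607 = 1.763903
t=1.000000, w=1.763903: f=4.034136 → w ← 1.763903 + 0.5·4.034136 = 3.780971
w(1.5) ≈ 3.7810

3.7810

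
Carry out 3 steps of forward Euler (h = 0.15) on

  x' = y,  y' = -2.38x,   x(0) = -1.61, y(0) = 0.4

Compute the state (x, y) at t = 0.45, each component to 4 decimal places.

Euler on (x,y): x_{n+1} = x_n + h·x', y_{n+1} = y_n + h·y'.
0.000000: (-1.610000, 0.400000); f=(0.400000, 3.831800) → (-1.550000, 0.974770)
0.150000: (-1.550000, 0.974770); f=(0.974770, 3.689000) → (-1.403784, 1.528120)
0.300000: (-1.403784, 1.528120); f=(1.528120, 3.341007) → (-1.174567, 2.029271)
(x(0.45), y(0.45)) ≈ (-1.1746, 2.0293)

-1.1746, 2.0293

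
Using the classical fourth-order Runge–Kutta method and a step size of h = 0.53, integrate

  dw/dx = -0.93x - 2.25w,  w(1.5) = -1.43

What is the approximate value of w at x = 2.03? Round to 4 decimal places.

RK4: k1 = f(x_n, w_n); k2 = f(x_n + h/2, w_n + (h/2)·k1); k3 = f(x_n + h/2, w_n + (h/2)·k2); k4 = f(x_n + h, w_n + h·k3); w_{n+1} = w_n + (h/6)·(k1 + 2k2 + 2k3 + k4).
x=1.500000, w=-1.430000:
  k1 = f(1.500000, -1.430000) = 1.822500
  k2 = f(1.765000, -0.947037) = 0.489384
  k3 = f(1.765000, -1.300313) = 1.284255
  k4 = f(2.030000, -0.749345) = -0.201874
  w ← -1.430000 + (0.53/6)·(k1 + 2k2 + 2k3 + k4) = -0.973502
w(2.03) ≈ -0.9735

-0.9735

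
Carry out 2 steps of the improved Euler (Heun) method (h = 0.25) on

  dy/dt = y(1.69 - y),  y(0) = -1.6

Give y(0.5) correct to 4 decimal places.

Heun: k1 = f(t_n, y_n); k2 = f(t_n + h, y_n + h·k1); y_{n+1} = y_n + (h/2)·(k1 + k2).
t=0.000000, y=-1.600000:
  k1 = f(0.000000, -1.600000) = -5.264000
  k2 = f(0.250000, -2.916000) = -13.431096
  y ← -1.600000 + (0.25/2)·(-5.264000 + (-13.431096)) = -3.936887
t=0.250000, y=-3.936887:
  k1 = f(0.250000, -3.936887) = -22.152418
  k2 = f(0.500000, -9.474992) = -105.788201
  y ← -3.936887 + (0.25/2)·(-22.152418 + (-105.788201)) = -19.929464
y(0.5) ≈ -19.9295

-19.9295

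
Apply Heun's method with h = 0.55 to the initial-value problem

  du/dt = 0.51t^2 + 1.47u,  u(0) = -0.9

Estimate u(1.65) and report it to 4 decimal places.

Heun: k1 = f(t_n, u_n); k2 = f(t_n + h, u_n + h·k1); u_{n+1} = u_n + (h/2)·(k1 + k2).
t=0.000000, u=-0.900000:
  k1 = f(0.000000, -0.900000) = -1.323000
  k2 = f(0.550000, -1.627650) = -2.238370
  u ← -0.900000 + (0.55/2)·(-1.323000 + (-2.238370)) = -1.879377
t=0.550000, u=-1.879377:
  k1 = f(0.550000, -1.879377) = -2.608409
  k2 = f(1.100000, -3.314002) = -4.254483
  u ← -1.879377 + (0.55/2)·(-2.608409 + (-4.254483)) = -3.766672
t=1.100000, u=-3.766672:
  k1 = f(1.100000, -3.766672) = -4.919908
  k2 = f(1.650000, -6.472622) = -8.126279
  u ← -3.766672 + (0.55/2)·(-4.919908 + (-8.126279)) = -7.354373
u(1.65) ≈ -7.3544

-7.3544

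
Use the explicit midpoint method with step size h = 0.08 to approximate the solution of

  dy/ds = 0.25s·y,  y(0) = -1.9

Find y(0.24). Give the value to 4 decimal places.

-1.9137

Midpoint: k1 = f(s_n, y_n); k2 = f(s_n + h/2, y_n + (h/2)·k1); y_{n+1} = y_n + h·k2.
s=0.000000, y=-1.900000:
  k1 = f(0.000000, -1.900000) = 0.000000
  k2 = f(0.040000, -1.900000) = -0.019000
  y ← -1.900000 + 0.08·(-0.019000) = -1.901520
s=0.080000, y=-1.901520:
  k1 = f(0.080000, -1.901520) = -0.038030
  k2 = f(0.120000, -1.903041) = -0.057091
  y ← -1.901520 + 0.08·(-0.057091) = -1.906087
s=0.160000, y=-1.906087:
  k1 = f(0.160000, -1.906087) = -0.076243
  k2 = f(0.200000, -1.909137) = -0.095457
  y ← -1.906087 + 0.08·(-0.095457) = -1.913724
y(0.24) ≈ -1.9137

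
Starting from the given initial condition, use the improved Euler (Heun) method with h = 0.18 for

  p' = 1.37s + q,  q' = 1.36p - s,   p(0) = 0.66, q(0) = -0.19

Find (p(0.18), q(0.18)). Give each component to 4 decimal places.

Heun on (p,q): k1 = f(s_n, state_n); k2 = f(s_n + h, state_n + h·k1); state_{n+1} = state_n + (h/2)·(k1 + k2).
0.000000: (0.660000, -0.190000)
  k1 = (-0.190000, 0.897600)
  predictor → (0.625800, -0.028432)
  k2 = (0.218168, 0.671088)
  → (0.662535, -0.048818)
(p(0.18), q(0.18)) ≈ (0.6625, -0.0488)

0.6625, -0.0488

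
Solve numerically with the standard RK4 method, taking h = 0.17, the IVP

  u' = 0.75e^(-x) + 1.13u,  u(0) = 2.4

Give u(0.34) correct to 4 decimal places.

RK4: k1 = f(x_n, u_n); k2 = f(x_n + h/2, u_n + (h/2)·k1); k3 = f(x_n + h/2, u_n + (h/2)·k2); k4 = f(x_n + h, u_n + h·k3); u_{n+1} = u_n + (h/6)·(k1 + 2k2 + 2k3 + k4).
x=0.000000, u=2.400000:
  k1 = f(0.000000, 2.400000) = 3.462000
  k2 = f(0.085000, 2.694270) = 3.733409
  k3 = f(0.085000, 2.717340) = 3.759478
  k4 = f(0.170000, 3.039111) = 4.066944
  u ← 2.400000 + (0.17/6)·(k1 + 2k2 + 2k3 + k4) = 3.037917
x=0.170000, u=3.037917:
  k1 = f(0.170000, 3.037917) = 4.065595
  k2 = f(0.255000, 3.383493) = 4.404534
  k3 = f(0.255000, 3.412302) = 4.437089
  k4 = f(0.340000, 3.792222) = 4.819039
  u ← 3.037917 + (0.17/6)·(k1 + 2k2 + 2k3 + k4) = 3.790674
u(0.34) ≈ 3.7907

3.7907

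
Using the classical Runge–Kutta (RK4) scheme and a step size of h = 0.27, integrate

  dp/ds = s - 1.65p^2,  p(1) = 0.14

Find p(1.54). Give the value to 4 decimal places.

0.6581

RK4: k1 = f(s_n, p_n); k2 = f(s_n + h/2, p_n + (h/2)·k1); k3 = f(s_n + h/2, p_n + (h/2)·k2); k4 = f(s_n + h, p_n + h·k3); p_{n+1} = p_n + (h/6)·(k1 + 2k2 + 2k3 + k4).
s=1.000000, p=0.140000:
  k1 = f(1.000000, 0.140000) = 0.967660
  k2 = f(1.135000, 0.270634) = 1.014149
  k3 = f(1.135000, 0.276910) = 1.008479
  k4 = f(1.270000, 0.412289) = 0.989529
  p ← 0.140000 + (0.27/6)·(k1 + 2k2 + 2k3 + k4) = 0.410110
s=1.270000, p=0.410110:
  k1 = f(1.270000, 0.410110) = 0.992486
  k2 = f(1.405000, 0.544096) = 0.916534
  k3 = f(1.405000, 0.533842) = 0.934771
  k4 = f(1.540000, 0.662498) = 0.815809
  p ← 0.410110 + (0.27/6)·(k1 + 2k2 + 2k3 + k4) = 0.658101
p(1.54) ≈ 0.6581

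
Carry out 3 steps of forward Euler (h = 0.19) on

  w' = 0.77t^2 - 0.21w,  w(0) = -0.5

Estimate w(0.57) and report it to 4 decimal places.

-0.4163

Euler: w_{n+1} = w_n + h·f(t_n, w_n).
t=0.000000, w=-0.500000: f=0.105000 → w ← -0.500000 + 0.19·0.105000 = -0.480050
t=0.190000, w=-0.480050: f=0.128607 → w ← -0.480050 + 0.19·0.128607 = -0.455615
t=0.380000, w=-0.455615: f=0.206867 → w ← -0.455615 + 0.19·0.206867 = -0.416310
w(0.57) ≈ -0.4163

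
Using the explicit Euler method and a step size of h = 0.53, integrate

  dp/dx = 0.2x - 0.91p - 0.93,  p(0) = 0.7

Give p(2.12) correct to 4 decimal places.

Euler: p_{n+1} = p_n + h·f(x_n, p_n).
x=0.000000, p=0.700000: f=-1.567000 → p ← 0.700000 + 0.53·(-1.567000) = -0.130510
x=0.530000, p=-0.130510: f=-0.705236 → p ← -0.130510 + 0.53·(-0.705236) = -0.504285
x=1.060000, p=-0.504285: f=-0.259101 → p ← -0.504285 + 0.53·(-0.259101) = -0.641608
x=1.590000, p=-0.641608: f=-0.028136 → p ← -0.641608 + 0.53·(-0.028136) = -0.656521
p(2.12) ≈ -0.6565

-0.6565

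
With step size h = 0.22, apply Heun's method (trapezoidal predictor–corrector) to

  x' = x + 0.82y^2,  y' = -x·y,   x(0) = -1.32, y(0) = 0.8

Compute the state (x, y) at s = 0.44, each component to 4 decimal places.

-1.5198, 1.5134

Heun on (x,y): k1 = f(s_n, state_n); k2 = f(s_n + h, state_n + h·k1); state_{n+1} = state_n + (h/2)·(k1 + k2).
0.000000: (-1.320000, 0.800000)
  k1 = (-0.795200, 1.056000)
  predictor → (-1.494944, 1.032320)
  k2 = (-0.621083, 1.543261)
  → (-1.475791, 1.085919)
0.220000: (-1.475791, 1.085919)
  k1 = (-0.508831, 1.602589)
  predictor → (-1.587734, 1.438488)
  k2 = (0.109050, 2.283937)
  → (-1.519767, 1.513436)
(x(0.44), y(0.44)) ≈ (-1.5198, 1.5134)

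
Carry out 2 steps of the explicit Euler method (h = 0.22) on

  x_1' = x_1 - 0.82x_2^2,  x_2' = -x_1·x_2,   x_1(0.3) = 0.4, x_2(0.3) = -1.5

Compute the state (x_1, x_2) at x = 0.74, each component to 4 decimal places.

Euler on (x_1,x_2): x_1_{n+1} = x_1_n + h·x_1', x_2_{n+1} = x_2_n + h·x_2'.
0.300000: (0.400000, -1.500000); f=(-1.445000, 0.600000) → (0.082100, -1.368000)
0.520000: (0.082100, -1.368000); f=(-1.452468, 0.112313) → (-0.237443, -1.343291)
(x_1(0.74), x_2(0.74)) ≈ (-0.2374, -1.3433)

-0.2374, -1.3433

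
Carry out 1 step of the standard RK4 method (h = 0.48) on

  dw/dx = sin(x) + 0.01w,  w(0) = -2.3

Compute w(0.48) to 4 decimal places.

-2.1979

RK4: k1 = f(x_n, w_n); k2 = f(x_n + h/2, w_n + (h/2)·k1); k3 = f(x_n + h/2, w_n + (h/2)·k2); k4 = f(x_n + h, w_n + h·k3); w_{n+1} = w_n + (h/6)·(k1 + 2k2 + 2k3 + k4).
x=0.000000, w=-2.300000:
  k1 = f(0.000000, -2.300000) = -0.023000
  k2 = f(0.240000, -2.305520) = 0.214647
  k3 = f(0.240000, -2.248485) = 0.215218
  k4 = f(0.480000, -2.196695) = 0.439812
  w ← -2.300000 + (0.48/6)·(k1 + 2k2 + 2k3 + k4) = -2.197877
w(0.48) ≈ -2.1979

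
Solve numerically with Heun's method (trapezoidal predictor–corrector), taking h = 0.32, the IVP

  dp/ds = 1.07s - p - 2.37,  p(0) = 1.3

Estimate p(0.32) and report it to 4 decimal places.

0.3683

Heun: k1 = f(s_n, p_n); k2 = f(s_n + h, p_n + h·k1); p_{n+1} = p_n + (h/2)·(k1 + k2).
s=0.000000, p=1.300000:
  k1 = f(0.000000, 1.300000) = -3.670000
  k2 = f(0.320000, 0.125600) = -2.153200
  p ← 1.300000 + (0.32/2)·(-3.670000 + (-2.153200)) = 0.368288
p(0.32) ≈ 0.3683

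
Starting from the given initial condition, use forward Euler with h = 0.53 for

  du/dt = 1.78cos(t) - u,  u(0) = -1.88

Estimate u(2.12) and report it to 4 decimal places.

Euler: u_{n+1} = u_n + h·f(t_n, u_n).
t=0.000000, u=-1.880000: f=3.660000 → u ← -1.880000 + 0.53·3.660000 = 0.059800
t=0.530000, u=0.059800: f=1.475997 → u ← 0.059800 + 0.53·1.475997 = 0.842078
t=1.060000, u=0.842078: f=0.028114 → u ← 0.842078 + 0.53·0.028114 = 0.856979
t=1.590000, u=0.856979: f=-0.891159 → u ← 0.856979 + 0.53·(-0.891159) = 0.384664
u(2.12) ≈ 0.3847

0.3847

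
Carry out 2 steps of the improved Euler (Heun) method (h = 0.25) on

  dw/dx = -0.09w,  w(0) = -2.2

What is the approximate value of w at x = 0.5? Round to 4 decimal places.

Heun: k1 = f(x_n, w_n); k2 = f(x_n + h, w_n + h·k1); w_{n+1} = w_n + (h/2)·(k1 + k2).
x=0.000000, w=-2.200000:
  k1 = f(0.000000, -2.200000) = 0.198000
  k2 = f(0.250000, -2.150500) = 0.193545
  w ← -2.200000 + (0.25/2)·(0.198000 + 0.193545) = -2.151057
x=0.250000, w=-2.151057:
  k1 = f(0.250000, -2.151057) = 0.193595
  k2 = f(0.500000, -2.102658) = 0.189239
  w ← -2.151057 + (0.25/2)·(0.193595 + 0.189239) = -2.103203
w(0.5) ≈ -2.1032

-2.1032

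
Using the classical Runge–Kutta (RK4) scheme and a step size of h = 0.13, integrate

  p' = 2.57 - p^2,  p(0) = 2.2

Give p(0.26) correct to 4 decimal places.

RK4: k1 = f(t_n, p_n); k2 = f(t_n + h/2, p_n + (h/2)·k1); k3 = f(t_n + h/2, p_n + (h/2)·k2); k4 = f(t_n + h, p_n + h·k3); p_{n+1} = p_n + (h/6)·(k1 + 2k2 + 2k3 + k4).
t=0.000000, p=2.200000:
  k1 = f(0.000000, 2.200000) = -2.270000
  k2 = f(0.065000, 2.052450) = -1.642551
  k3 = f(0.065000, 2.093234) = -1.811629
  k4 = f(0.130000, 1.964488) = -1.289214
  p ← 2.200000 + (0.13/6)·(k1 + 2k2 + 2k3 + k4) = 1.973203
t=0.130000, p=1.973203:
  k1 = f(0.130000, 1.973203) = -1.323528
  k2 = f(0.195000, 1.887173) = -0.991423
  k3 = f(0.195000, 1.908760) = -1.073365
  k4 = f(0.260000, 1.833665) = -0.792328
  p ← 1.973203 + (0.13/6)·(k1 + 2k2 + 2k3 + k4) = 1.837885
p(0.26) ≈ 1.8379

1.8379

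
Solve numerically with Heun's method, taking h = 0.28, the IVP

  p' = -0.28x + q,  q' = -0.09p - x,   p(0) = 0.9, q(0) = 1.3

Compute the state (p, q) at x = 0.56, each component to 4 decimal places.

Heun on (p,q): k1 = f(x_n, state_n); k2 = f(x_n + h, state_n + h·k1); state_{n+1} = state_n + (h/2)·(k1 + k2).
0.000000: (0.900000, 1.300000)
  k1 = (1.300000, -0.081000)
  predictor → (1.264000, 1.277320)
  k2 = (1.198920, -0.393760)
  → (1.249849, 1.233534)
0.280000: (1.249849, 1.233534)
  k1 = (1.155134, -0.392486)
  predictor → (1.573286, 1.123637)
  k2 = (0.966837, -0.701596)
  → (1.546925, 1.080362)
(p(0.56), q(0.56)) ≈ (1.5469, 1.0804)

1.5469, 1.0804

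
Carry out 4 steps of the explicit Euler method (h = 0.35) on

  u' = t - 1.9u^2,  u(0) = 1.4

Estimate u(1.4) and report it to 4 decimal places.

Euler: u_{n+1} = u_n + h·f(t_n, u_n).
t=0.000000, u=1.400000: f=-3.724000 → u ← 1.400000 + 0.35·(-3.724000) = 0.096600
t=0.350000, u=0.096600: f=0.332270 → u ← 0.096600 + 0.35·0.332270 = 0.212895
t=0.700000, u=0.212895: f=0.613884 → u ← 0.212895 + 0.35·0.613884 = 0.427754
t=1.050000, u=0.427754: f=0.702350 → u ← 0.427754 + 0.35·0.702350 = 0.673577
u(1.4) ≈ 0.6736

0.6736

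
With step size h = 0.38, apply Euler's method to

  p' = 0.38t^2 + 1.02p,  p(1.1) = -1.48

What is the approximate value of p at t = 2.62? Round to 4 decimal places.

Euler: p_{n+1} = p_n + h·f(t_n, p_n).
t=1.100000, p=-1.480000: f=-1.049800 → p ← -1.480000 + 0.38·(-1.049800) = -1.878924
t=1.480000, p=-1.878924: f=-1.084150 → p ← -1.878924 + 0.38·(-1.084150) = -2.290901
t=1.860000, p=-2.290901: f=-1.022071 → p ← -2.290901 + 0.38·(-1.022071) = -2.679288
t=2.240000, p=-2.679288: f=-0.826186 → p ← -2.679288 + 0.38·(-0.826186) = -2.993239
p(2.62) ≈ -2.9932

-2.9932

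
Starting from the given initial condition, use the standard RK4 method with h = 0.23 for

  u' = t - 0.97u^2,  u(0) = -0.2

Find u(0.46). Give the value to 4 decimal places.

-0.1079

RK4: k1 = f(t_n, u_n); k2 = f(t_n + h/2, u_n + (h/2)·k1); k3 = f(t_n + h/2, u_n + (h/2)·k2); k4 = f(t_n + h, u_n + h·k3); u_{n+1} = u_n + (h/6)·(k1 + 2k2 + 2k3 + k4).
t=0.000000, u=-0.200000:
  k1 = f(0.000000, -0.200000) = -0.038800
  k2 = f(0.115000, -0.204462) = 0.074449
  k3 = f(0.115000, -0.191438) = 0.079451
  k4 = f(0.230000, -0.181726) = 0.197966
  u ← -0.200000 + (0.23/6)·(k1 + 2k2 + 2k3 + k4) = -0.182100
t=0.230000, u=-0.182100:
  k1 = f(0.230000, -0.182100) = 0.197835
  k2 = f(0.345000, -0.159349) = 0.320370
  k3 = f(0.345000, -0.145257) = 0.324533
  k4 = f(0.460000, -0.107457) = 0.448799
  u ← -0.182100 + (0.23/6)·(k1 + 2k2 + 2k3 + k4) = -0.107869
u(0.46) ≈ -0.1079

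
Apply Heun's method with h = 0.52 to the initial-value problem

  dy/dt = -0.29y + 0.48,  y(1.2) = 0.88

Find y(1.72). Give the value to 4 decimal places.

0.9881

Heun: k1 = f(t_n, y_n); k2 = f(t_n + h, y_n + h·k1); y_{n+1} = y_n + (h/2)·(k1 + k2).
t=1.200000, y=0.880000:
  k1 = f(1.200000, 0.880000) = 0.224800
  k2 = f(1.720000, 0.996896) = 0.190900
  y ← 0.880000 + (0.52/2)·(0.224800 + 0.190900) = 0.988082
y(1.72) ≈ 0.9881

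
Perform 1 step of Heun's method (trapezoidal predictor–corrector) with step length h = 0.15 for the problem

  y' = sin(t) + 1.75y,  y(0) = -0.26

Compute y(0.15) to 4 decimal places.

-0.3260

Heun: k1 = f(t_n, y_n); k2 = f(t_n + h, y_n + h·k1); y_{n+1} = y_n + (h/2)·(k1 + k2).
t=0.000000, y=-0.260000:
  k1 = f(0.000000, -0.260000) = -0.455000
  k2 = f(0.150000, -0.328250) = -0.424999
  y ← -0.260000 + (0.15/2)·(-0.455000 + (-0.424999)) = -0.326000
y(0.15) ≈ -0.3260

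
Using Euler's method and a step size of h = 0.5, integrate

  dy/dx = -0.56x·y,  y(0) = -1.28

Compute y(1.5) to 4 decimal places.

Euler: y_{n+1} = y_n + h·f(x_n, y_n).
x=0.000000, y=-1.280000: f=0.000000 → y ← -1.280000 + 0.5·0.000000 = -1.280000
x=0.500000, y=-1.280000: f=0.358400 → y ← -1.280000 + 0.5·0.358400 = -1.100800
x=1.000000, y=-1.100800: f=0.616448 → y ← -1.100800 + 0.5·0.616448 = -0.792576
y(1.5) ≈ -0.7926

-0.7926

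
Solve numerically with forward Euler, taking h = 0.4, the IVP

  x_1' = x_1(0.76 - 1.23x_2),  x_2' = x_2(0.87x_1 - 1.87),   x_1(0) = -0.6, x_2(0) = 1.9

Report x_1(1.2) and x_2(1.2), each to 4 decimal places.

Euler on (x_1,x_2): x_1_{n+1} = x_1_n + h·x_1', x_2_{n+1} = x_2_n + h·x_2'.
0.000000: (-0.600000, 1.900000); f=(0.946200, -4.544800) → (-0.221520, 0.082080)
0.400000: (-0.221520, 0.082080); f=(-0.145991, -0.169308) → (-0.279916, 0.014357)
0.800000: (-0.279916, 0.014357); f=(-0.207793, -0.030343) → (-0.363034, 0.002219)
(x_1(1.2), x_2(1.2)) ≈ (-0.3630, 0.0022)

-0.3630, 0.0022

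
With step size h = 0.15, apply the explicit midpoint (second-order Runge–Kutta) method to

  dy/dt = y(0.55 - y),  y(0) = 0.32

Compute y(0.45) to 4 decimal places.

0.3523

Midpoint: k1 = f(t_n, y_n); k2 = f(t_n + h/2, y_n + (h/2)·k1); y_{n+1} = y_n + h·k2.
t=0.000000, y=0.320000:
  k1 = f(0.000000, 0.320000) = 0.073600
  k2 = f(0.075000, 0.325520) = 0.073073
  y ← 0.320000 + 0.15·0.073073 = 0.330961
t=0.150000, y=0.330961:
  k1 = f(0.150000, 0.330961) = 0.072493
  k2 = f(0.225000, 0.336398) = 0.071855
  y ← 0.330961 + 0.15·0.071855 = 0.341739
t=0.300000, y=0.341739:
  k1 = f(0.300000, 0.341739) = 0.071171
  k2 = f(0.375000, 0.347077) = 0.070430
  y ← 0.341739 + 0.15·0.070430 = 0.352304
y(0.45) ≈ 0.3523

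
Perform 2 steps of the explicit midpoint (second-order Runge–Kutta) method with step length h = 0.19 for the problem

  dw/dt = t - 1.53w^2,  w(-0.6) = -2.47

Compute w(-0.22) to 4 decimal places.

-42.1206

Midpoint: k1 = f(t_n, w_n); k2 = f(t_n + h/2, w_n + (h/2)·k1); w_{n+1} = w_n + h·k2.
t=-0.600000, w=-2.470000:
  k1 = f(-0.600000, -2.470000) = -9.934377
  k2 = f(-0.505000, -3.413766) = -18.335309
  w ← -2.470000 + 0.19·(-18.335309) = -5.953709
t=-0.410000, w=-5.953709:
  k1 = f(-0.410000, -5.953709) = -54.643372
  k2 = f(-0.315000, -11.144829) = -190.352042
  w ← -5.953709 + 0.19·(-190.352042) = -42.120597
w(-0.22) ≈ -42.1206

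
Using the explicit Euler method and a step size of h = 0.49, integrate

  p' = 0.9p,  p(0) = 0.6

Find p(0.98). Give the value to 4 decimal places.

1.2459

Euler: p_{n+1} = p_n + h·f(x_n, p_n).
x=0.000000, p=0.600000: f=0.540000 → p ← 0.600000 + 0.49·0.540000 = 0.864600
x=0.490000, p=0.864600: f=0.778140 → p ← 0.864600 + 0.49·0.778140 = 1.245889
p(0.98) ≈ 1.2459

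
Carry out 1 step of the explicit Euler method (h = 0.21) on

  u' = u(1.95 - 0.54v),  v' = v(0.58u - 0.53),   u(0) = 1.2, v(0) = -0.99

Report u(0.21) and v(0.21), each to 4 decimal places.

1.8261, -1.0245

Euler on (u,v): u_{n+1} = u_n + h·u', v_{n+1} = v_n + h·v'.
0.000000: (1.200000, -0.990000); f=(2.981520, -0.164340) → (1.826119, -1.024511)
(u(0.21), v(0.21)) ≈ (1.8261, -1.0245)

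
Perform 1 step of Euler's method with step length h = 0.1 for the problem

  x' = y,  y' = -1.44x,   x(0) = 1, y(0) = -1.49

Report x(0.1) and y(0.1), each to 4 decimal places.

0.8510, -1.6340

Euler on (x,y): x_{n+1} = x_n + h·x', y_{n+1} = y_n + h·y'.
0.000000: (1.000000, -1.490000); f=(-1.490000, -1.440000) → (0.851000, -1.634000)
(x(0.1), y(0.1)) ≈ (0.8510, -1.6340)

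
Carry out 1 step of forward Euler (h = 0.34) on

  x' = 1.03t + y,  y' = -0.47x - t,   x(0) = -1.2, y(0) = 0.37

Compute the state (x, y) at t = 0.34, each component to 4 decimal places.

-1.0742, 0.5618

Euler on (x,y): x_{n+1} = x_n + h·x', y_{n+1} = y_n + h·y'.
0.000000: (-1.200000, 0.370000); f=(0.370000, 0.564000) → (-1.074200, 0.561760)
(x(0.34), y(0.34)) ≈ (-1.0742, 0.5618)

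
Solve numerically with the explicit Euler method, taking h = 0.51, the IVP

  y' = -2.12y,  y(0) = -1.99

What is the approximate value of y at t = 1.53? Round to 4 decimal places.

0.0011

Euler: y_{n+1} = y_n + h·f(t_n, y_n).
t=0.000000, y=-1.990000: f=4.218800 → y ← -1.990000 + 0.51·4.218800 = 0.161588
t=0.510000, y=0.161588: f=-0.342567 → y ← 0.161588 + 0.51·(-0.342567) = -0.013121
t=1.020000, y=-0.013121: f=0.027816 → y ← -0.013121 + 0.51·0.027816 = 0.001065
y(1.53) ≈ 0.0011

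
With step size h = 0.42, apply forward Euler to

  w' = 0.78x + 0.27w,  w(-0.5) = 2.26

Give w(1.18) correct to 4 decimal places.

3.5875

Euler: w_{n+1} = w_n + h·f(x_n, w_n).
x=-0.500000, w=2.260000: f=0.220200 → w ← 2.260000 + 0.42·0.220200 = 2.352484
x=-0.080000, w=2.352484: f=0.572771 → w ← 2.352484 + 0.42·0.572771 = 2.593048
x=0.340000, w=2.593048: f=0.965323 → w ← 2.593048 + 0.42·0.965323 = 2.998483
x=0.760000, w=2.998483: f=1.402390 → w ← 2.998483 + 0.42·1.402390 = 3.587487
w(1.18) ≈ 3.5875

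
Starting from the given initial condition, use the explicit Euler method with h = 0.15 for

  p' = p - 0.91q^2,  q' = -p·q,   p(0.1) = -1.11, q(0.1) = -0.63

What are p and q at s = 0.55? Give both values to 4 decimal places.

Euler on (p,q): p_{n+1} = p_n + h·p', q_{n+1} = q_n + h·q'.
0.100000: (-1.110000, -0.630000); f=(-1.471179, -0.699300) → (-1.330677, -0.734895)
0.250000: (-1.330677, -0.734895); f=(-1.822141, -0.977908) → (-1.603998, -0.881581)
0.400000: (-1.603998, -0.881581); f=(-2.311237, -1.414054) → (-1.950684, -1.093689)
(p(0.55), q(0.55)) ≈ (-1.9507, -1.0937)

-1.9507, -1.0937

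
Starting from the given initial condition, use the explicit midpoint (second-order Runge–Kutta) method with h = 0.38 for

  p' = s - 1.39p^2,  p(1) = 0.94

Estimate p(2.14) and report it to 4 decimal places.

1.1618

Midpoint: k1 = f(s_n, p_n); k2 = f(s_n + h/2, p_n + (h/2)·k1); p_{n+1} = p_n + h·k2.
s=1.000000, p=0.940000:
  k1 = f(1.000000, 0.940000) = -0.228204
  k2 = f(1.190000, 0.896641) = 0.072488
  p ← 0.940000 + 0.38·0.072488 = 0.967545
s=1.380000, p=0.967545:
  k1 = f(1.380000, 0.967545) = 0.078760
  k2 = f(1.570000, 0.982510) = 0.228198
  p ← 0.967545 + 0.38·0.228198 = 1.054261
s=1.760000, p=1.054261:
  k1 = f(1.760000, 1.054261) = 0.215063
  k2 = f(1.950000, 1.095123) = 0.282982
  p ← 1.054261 + 0.38·0.282982 = 1.161794
p(2.14) ≈ 1.1618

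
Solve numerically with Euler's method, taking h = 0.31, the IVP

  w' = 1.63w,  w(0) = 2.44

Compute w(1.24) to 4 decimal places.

12.5280

Euler: w_{n+1} = w_n + h·f(s_n, w_n).
s=0.000000, w=2.440000: f=3.977200 → w ← 2.440000 + 0.31·3.977200 = 3.672932
s=0.310000, w=3.672932: f=5.986879 → w ← 3.672932 + 0.31·5.986879 = 5.528865
s=0.620000, w=5.528865: f=9.012049 → w ← 5.528865 + 0.31·9.012049 = 8.322600
s=0.930000, w=8.322600: f=13.565838 → w ← 8.322600 + 0.31·13.565838 = 12.528009
w(1.24) ≈ 12.5280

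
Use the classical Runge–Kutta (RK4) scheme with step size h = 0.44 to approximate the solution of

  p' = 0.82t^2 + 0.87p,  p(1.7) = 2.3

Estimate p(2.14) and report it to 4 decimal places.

4.9760

RK4: k1 = f(t_n, p_n); k2 = f(t_n + h/2, p_n + (h/2)·k1); k3 = f(t_n + h/2, p_n + (h/2)·k2); k4 = f(t_n + h, p_n + h·k3); p_{n+1} = p_n + (h/6)·(k1 + 2k2 + 2k3 + k4).
t=1.700000, p=2.300000:
  k1 = f(1.700000, 2.300000) = 4.370800
  k2 = f(1.920000, 3.261576) = 5.860419
  k3 = f(1.920000, 3.589292) = 6.145532
  k4 = f(2.140000, 5.004034) = 8.108782
  p ← 2.300000 + (0.44/6)·(k1 + 2k2 + 2k3 + k4) = 4.976042
p(2.14) ≈ 4.9760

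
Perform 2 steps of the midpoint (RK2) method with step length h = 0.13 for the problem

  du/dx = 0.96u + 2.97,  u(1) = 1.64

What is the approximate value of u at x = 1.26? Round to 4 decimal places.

2.9785

Midpoint: k1 = f(x_n, u_n); k2 = f(x_n + h/2, u_n + (h/2)·k1); u_{n+1} = u_n + h·k2.
x=1.000000, u=1.640000:
  k1 = f(1.000000, 1.640000) = 4.544400
  k2 = f(1.065000, 1.935386) = 4.827971
  u ← 1.640000 + 0.13·4.827971 = 2.267636
x=1.130000, u=2.267636:
  k1 = f(1.130000, 2.267636) = 5.146931
  k2 = f(1.195000, 2.602187) = 5.468099
  u ← 2.267636 + 0.13·5.468099 = 2.978489
u(1.26) ≈ 2.9785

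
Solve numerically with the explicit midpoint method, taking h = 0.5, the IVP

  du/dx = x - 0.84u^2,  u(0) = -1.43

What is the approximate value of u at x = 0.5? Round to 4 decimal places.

Midpoint: k1 = f(x_n, u_n); k2 = f(x_n + h/2, u_n + (h/2)·k1); u_{n+1} = u_n + h·k2.
x=0.000000, u=-1.430000:
  k1 = f(0.000000, -1.430000) = -1.717716
  k2 = f(0.250000, -1.859429) = -2.654280
  u ← -1.430000 + 0.5·(-2.654280) = -2.757140
u(0.5) ≈ -2.7571

-2.7571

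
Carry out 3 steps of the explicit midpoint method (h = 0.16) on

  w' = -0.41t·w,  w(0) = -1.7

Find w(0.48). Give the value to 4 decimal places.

-1.6214

Midpoint: k1 = f(t_n, w_n); k2 = f(t_n + h/2, w_n + (h/2)·k1); w_{n+1} = w_n + h·k2.
t=0.000000, w=-1.700000:
  k1 = f(0.000000, -1.700000) = 0.000000
  k2 = f(0.080000, -1.700000) = 0.055760
  w ← -1.700000 + 0.16·0.055760 = -1.691078
t=0.160000, w=-1.691078:
  k1 = f(0.160000, -1.691078) = 0.110935
  k2 = f(0.240000, -1.682204) = 0.165529
  w ← -1.691078 + 0.16·0.165529 = -1.664594
t=0.320000, w=-1.664594:
  k1 = f(0.320000, -1.664594) = 0.218395
  k2 = f(0.400000, -1.647122) = 0.270128
  w ← -1.664594 + 0.16·0.270128 = -1.621373
w(0.48) ≈ -1.6214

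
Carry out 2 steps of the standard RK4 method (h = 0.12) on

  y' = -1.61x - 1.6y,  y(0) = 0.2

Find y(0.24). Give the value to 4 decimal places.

0.0953

RK4: k1 = f(x_n, y_n); k2 = f(x_n + h/2, y_n + (h/2)·k1); k3 = f(x_n + h/2, y_n + (h/2)·k2); k4 = f(x_n + h, y_n + h·k3); y_{n+1} = y_n + (h/6)·(k1 + 2k2 + 2k3 + k4).
x=0.000000, y=0.200000:
  k1 = f(0.000000, 0.200000) = -0.320000
  k2 = f(0.060000, 0.180800) = -0.385880
  k3 = f(0.060000, 0.176847) = -0.379556
  k4 = f(0.120000, 0.154453) = -0.440325
  y ← 0.200000 + (0.12/6)·(k1 + 2k2 + 2k3 + k4) = 0.154176
x=0.120000, y=0.154176:
  k1 = f(0.120000, 0.154176) = -0.439882
  k2 = f(0.180000, 0.127783) = -0.494253
  k3 = f(0.180000, 0.124521) = -0.489033
  k4 = f(0.240000, 0.095492) = -0.539187
  y ← 0.154176 + (0.12/6)·(k1 + 2k2 + 2k3 + k4) = 0.095263
y(0.24) ≈ 0.0953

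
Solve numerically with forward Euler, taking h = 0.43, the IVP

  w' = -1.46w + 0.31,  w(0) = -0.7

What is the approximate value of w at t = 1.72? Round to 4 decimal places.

Euler: w_{n+1} = w_n + h·f(t_n, w_n).
t=0.000000, w=-0.700000: f=1.332000 → w ← -0.700000 + 0.43·1.332000 = -0.127240
t=0.430000, w=-0.127240: f=0.495770 → w ← -0.127240 + 0.43·0.495770 = 0.085941
t=0.860000, w=0.085941: f=0.184526 → w ← 0.085941 + 0.43·0.184526 = 0.165287
t=1.290000, w=0.165287: f=0.068680 → w ← 0.165287 + 0.43·0.068680 = 0.194820
w(1.72) ≈ 0.1948

0.1948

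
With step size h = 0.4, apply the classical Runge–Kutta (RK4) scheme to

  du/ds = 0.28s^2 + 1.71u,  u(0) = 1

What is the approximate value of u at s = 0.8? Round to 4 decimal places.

RK4: k1 = f(s_n, u_n); k2 = f(s_n + h/2, u_n + (h/2)·k1); k3 = f(s_n + h/2, u_n + (h/2)·k2); k4 = f(s_n + h, u_n + h·k3); u_{n+1} = u_n + (h/6)·(k1 + 2k2 + 2k3 + k4).
s=0.000000, u=1.000000:
  k1 = f(0.000000, 1.000000) = 1.710000
  k2 = f(0.200000, 1.342000) = 2.306020
  k3 = f(0.200000, 1.461204) = 2.509859
  k4 = f(0.400000, 2.003944) = 3.471543
  u ← 1.000000 + (0.4/6)·(k1 + 2k2 + 2k3 + k4) = 1.987553
s=0.400000, u=1.987553:
  k1 = f(0.400000, 1.987553) = 3.443516
  k2 = f(0.600000, 2.676257) = 4.677199
  k3 = f(0.600000, 2.922993) = 5.099118
  k4 = f(0.800000, 4.027201) = 7.065713
  u ← 1.987553 + (0.4/6)·(k1 + 2k2 + 2k3 + k4) = 3.991678
u(0.8) ≈ 3.9917

3.9917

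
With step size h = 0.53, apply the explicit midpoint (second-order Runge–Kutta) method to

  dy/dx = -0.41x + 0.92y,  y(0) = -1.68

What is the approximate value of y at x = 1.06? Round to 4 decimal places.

-4.6290

Midpoint: k1 = f(x_n, y_n); k2 = f(x_n + h/2, y_n + (h/2)·k1); y_{n+1} = y_n + h·k2.
x=0.000000, y=-1.680000:
  k1 = f(0.000000, -1.680000) = -1.545600
  k2 = f(0.265000, -2.089584) = -2.031067
  y ← -1.680000 + 0.53·(-2.031067) = -2.756466
x=0.530000, y=-2.756466:
  k1 = f(0.530000, -2.756466) = -2.753248
  k2 = f(0.795000, -3.486076) = -3.533140
  y ← -2.756466 + 0.53·(-3.533140) = -4.629030
y(1.06) ≈ -4.6290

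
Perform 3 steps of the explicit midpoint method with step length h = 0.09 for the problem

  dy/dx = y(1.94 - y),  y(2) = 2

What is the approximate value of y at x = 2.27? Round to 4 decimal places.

Midpoint: k1 = f(x_n, y_n); k2 = f(x_n + h/2, y_n + (h/2)·k1); y_{n+1} = y_n + h·k2.
x=2.000000, y=2.000000:
  k1 = f(2.000000, 2.000000) = -0.120000
  k2 = f(2.045000, 1.994600) = -0.108905
  y ← 2.000000 + 0.09·(-0.108905) = 1.990199
x=2.090000, y=1.990199:
  k1 = f(2.090000, 1.990199) = -0.099905
  k2 = f(2.135000, 1.985703) = -0.090752
  y ← 1.990199 + 0.09·(-0.090752) = 1.982031
x=2.180000, y=1.982031:
  k1 = f(2.180000, 1.982031) = -0.083306
  k2 = f(2.225000, 1.978282) = -0.075733
  y ← 1.982031 + 0.09·(-0.075733) = 1.975215
y(2.27) ≈ 1.9752

1.9752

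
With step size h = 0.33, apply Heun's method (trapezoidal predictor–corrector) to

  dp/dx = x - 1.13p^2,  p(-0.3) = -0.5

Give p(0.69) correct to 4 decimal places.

-0.9696

Heun: k1 = f(x_n, p_n); k2 = f(x_n + h, p_n + h·k1); p_{n+1} = p_n + (h/2)·(k1 + k2).
x=-0.300000, p=-0.500000:
  k1 = f(-0.300000, -0.500000) = -0.582500
  k2 = f(0.030000, -0.692225) = -0.511468
  p ← -0.500000 + (0.33/2)·(-0.582500 + (-0.511468)) = -0.680505
x=0.030000, p=-0.680505:
  k1 = f(0.030000, -0.680505) = -0.493288
  k2 = f(0.360000, -0.843290) = -0.443586
  p ← -0.680505 + (0.33/2)·(-0.493288 + (-0.443586)) = -0.835089
x=0.360000, p=-0.835089:
  k1 = f(0.360000, -0.835089) = -0.428032
  k2 = f(0.690000, -0.976339) = -0.387160
  p ← -0.835089 + (0.33/2)·(-0.428032 + (-0.387160)) = -0.969596
p(0.69) ≈ -0.9696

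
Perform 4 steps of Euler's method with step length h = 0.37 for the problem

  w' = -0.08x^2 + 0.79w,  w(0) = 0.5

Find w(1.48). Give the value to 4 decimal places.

1.3303

Euler: w_{n+1} = w_n + h·f(x_n, w_n).
x=0.000000, w=0.500000: f=0.395000 → w ← 0.500000 + 0.37·0.395000 = 0.646150
x=0.370000, w=0.646150: f=0.499507 → w ← 0.646150 + 0.37·0.499507 = 0.830967
x=0.740000, w=0.830967: f=0.612656 → w ← 0.830967 + 0.37·0.612656 = 1.057650
x=1.110000, w=1.057650: f=0.736976 → w ← 1.057650 + 0.37·0.736976 = 1.330331
w(1.48) ≈ 1.3303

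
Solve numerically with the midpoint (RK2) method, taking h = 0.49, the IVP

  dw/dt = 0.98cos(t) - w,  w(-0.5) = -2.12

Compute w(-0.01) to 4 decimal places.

-0.9743

Midpoint: k1 = f(t_n, w_n); k2 = f(t_n + h/2, w_n + (h/2)·k1); w_{n+1} = w_n + h·k2.
t=-0.500000, w=-2.120000:
  k1 = f(-0.500000, -2.120000) = 2.980031
  k2 = f(-0.255000, -1.389892) = 2.338202
  w ← -2.120000 + 0.49·2.338202 = -0.974281
w(-0.01) ≈ -0.9743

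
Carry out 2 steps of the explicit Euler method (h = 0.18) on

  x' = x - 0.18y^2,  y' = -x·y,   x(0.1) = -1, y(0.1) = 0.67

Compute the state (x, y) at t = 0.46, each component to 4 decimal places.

Euler on (x,y): x_{n+1} = x_n + h·x', y_{n+1} = y_n + h·y'.
0.100000: (-1.000000, 0.670000); f=(-1.080802, 0.670000) → (-1.194544, 0.790600)
0.280000: (-1.194544, 0.790600); f=(-1.307053, 0.944407) → (-1.429814, 0.960593)
(x(0.46), y(0.46)) ≈ (-1.4298, 0.9606)

-1.4298, 0.9606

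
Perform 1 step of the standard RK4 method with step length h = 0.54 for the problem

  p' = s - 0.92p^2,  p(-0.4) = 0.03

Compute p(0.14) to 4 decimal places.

-0.0414

RK4: k1 = f(s_n, p_n); k2 = f(s_n + h/2, p_n + (h/2)·k1); k3 = f(s_n + h/2, p_n + (h/2)·k2); k4 = f(s_n + h, p_n + h·k3); p_{n+1} = p_n + (h/6)·(k1 + 2k2 + 2k3 + k4).
s=-0.400000, p=0.030000:
  k1 = f(-0.400000, 0.030000) = -0.400828
  k2 = f(-0.130000, -0.078224) = -0.135629
  k3 = f(-0.130000, -0.006620) = -0.130040
  k4 = f(0.140000, -0.040222) = 0.138512
  p ← 0.030000 + (0.54/6)·(k1 + 2k2 + 2k3 + k4) = -0.041429
p(0.14) ≈ -0.0414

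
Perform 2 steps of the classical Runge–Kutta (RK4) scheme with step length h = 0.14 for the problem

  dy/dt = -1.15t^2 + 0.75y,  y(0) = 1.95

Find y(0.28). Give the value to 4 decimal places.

RK4: k1 = f(t_n, y_n); k2 = f(t_n + h/2, y_n + (h/2)·k1); k3 = f(t_n + h/2, y_n + (h/2)·k2); k4 = f(t_n + h, y_n + h·k3); y_{n+1} = y_n + (h/6)·(k1 + 2k2 + 2k3 + k4).
t=0.000000, y=1.950000:
  k1 = f(0.000000, 1.950000) = 1.462500
  k2 = f(0.070000, 2.052375) = 1.533646
  k3 = f(0.070000, 2.057355) = 1.537381
  k4 = f(0.140000, 2.165233) = 1.601385
  y ← 1.950000 + (0.14/6)·(k1 + 2k2 + 2k3 + k4) = 2.164805
t=0.140000, y=2.164805:
  k1 = f(0.140000, 2.164805) = 1.601064
  k2 = f(0.210000, 2.276880) = 1.656945
  k3 = f(0.210000, 2.280791) = 1.659879
  k4 = f(0.280000, 2.397188) = 1.707731
  y ← 2.164805 + (0.14/6)·(k1 + 2k2 + 2k3 + k4) = 2.396796
y(0.28) ≈ 2.3968

2.3968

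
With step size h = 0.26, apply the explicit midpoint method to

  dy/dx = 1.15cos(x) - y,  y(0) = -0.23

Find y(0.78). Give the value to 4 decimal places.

0.4369

Midpoint: k1 = f(x_n, y_n); k2 = f(x_n + h/2, y_n + (h/2)·k1); y_{n+1} = y_n + h·k2.
x=0.000000, y=-0.230000:
  k1 = f(0.000000, -0.230000) = 1.380000
  k2 = f(0.130000, -0.050600) = 1.190896
  y ← -0.230000 + 0.26·1.190896 = 0.079633
x=0.260000, y=0.079633:
  k1 = f(0.260000, 0.079633) = 1.031715
  k2 = f(0.390000, 0.213756) = 0.849889
  y ← 0.079633 + 0.26·0.849889 = 0.300604
x=0.520000, y=0.300604:
  k1 = f(0.520000, 0.300604) = 0.697388
  k2 = f(0.650000, 0.391265) = 0.524232
  y ← 0.300604 + 0.26·0.524232 = 0.436904
y(0.78) ≈ 0.4369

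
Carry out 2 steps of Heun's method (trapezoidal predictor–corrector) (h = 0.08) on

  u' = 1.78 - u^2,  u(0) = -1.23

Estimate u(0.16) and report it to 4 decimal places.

Heun: k1 = f(x_n, u_n); k2 = f(x_n + h, u_n + h·k1); u_{n+1} = u_n + (h/2)·(k1 + k2).
x=0.000000, u=-1.230000:
  k1 = f(0.000000, -1.230000) = 0.267100
  k2 = f(0.080000, -1.208632) = 0.319209
  u ← -1.230000 + (0.08/2)·(0.267100 + 0.319209) = -1.206548
x=0.080000, u=-1.206548:
  k1 = f(0.080000, -1.206548) = 0.324243
  k2 = f(0.160000, -1.180608) = 0.386164
  u ← -1.206548 + (0.08/2)·(0.324243 + 0.386164) = -1.178131
u(0.16) ≈ -1.1781

-1.1781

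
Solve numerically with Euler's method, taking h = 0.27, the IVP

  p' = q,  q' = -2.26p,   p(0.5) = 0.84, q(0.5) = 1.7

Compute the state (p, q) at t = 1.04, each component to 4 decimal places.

Euler on (p,q): p_{n+1} = p_n + h·p', q_{n+1} = q_n + h·q'.
0.500000: (0.840000, 1.700000); f=(1.700000, -1.898400) → (1.299000, 1.187432)
0.770000: (1.299000, 1.187432); f=(1.187432, -2.935740) → (1.619607, 0.394782)
(p(1.04), q(1.04)) ≈ (1.6196, 0.3948)

1.6196, 0.3948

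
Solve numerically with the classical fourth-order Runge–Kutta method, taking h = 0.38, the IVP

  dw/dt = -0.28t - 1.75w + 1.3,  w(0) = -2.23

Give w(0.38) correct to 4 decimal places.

RK4: k1 = f(t_n, w_n); k2 = f(t_n + h/2, w_n + (h/2)·k1); k3 = f(t_n + h/2, w_n + (h/2)·k2); k4 = f(t_n + h, w_n + h·k3); w_{n+1} = w_n + (h/6)·(k1 + 2k2 + 2k3 + k4).
t=0.000000, w=-2.230000:
  k1 = f(0.000000, -2.230000) = 5.202500
  k2 = f(0.190000, -1.241525) = 3.419469
  k3 = f(0.190000, -1.580301) = 4.012327
  k4 = f(0.380000, -0.705316) = 2.427903
  w ← -2.230000 + (0.38/6)·(k1 + 2k2 + 2k3 + k4) = -0.805380
w(0.38) ≈ -0.8054

-0.8054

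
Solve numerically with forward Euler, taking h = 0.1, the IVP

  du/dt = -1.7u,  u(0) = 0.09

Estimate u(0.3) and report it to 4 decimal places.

0.0515

Euler: u_{n+1} = u_n + h·f(t_n, u_n).
t=0.000000, u=0.090000: f=-0.153000 → u ← 0.090000 + 0.1·(-0.153000) = 0.074700
t=0.100000, u=0.074700: f=-0.126990 → u ← 0.074700 + 0.1·(-0.126990) = 0.062001
t=0.200000, u=0.062001: f=-0.105402 → u ← 0.062001 + 0.1·(-0.105402) = 0.051461
u(0.3) ≈ 0.0515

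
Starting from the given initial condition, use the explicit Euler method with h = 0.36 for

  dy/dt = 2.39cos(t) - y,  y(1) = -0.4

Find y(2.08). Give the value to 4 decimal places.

Euler: y_{n+1} = y_n + h·f(t_n, y_n).
t=1.000000, y=-0.400000: f=1.691323 → y ← -0.400000 + 0.36·1.691323 = 0.208876
t=1.360000, y=0.208876: f=0.291204 → y ← 0.208876 + 0.36·0.291204 = 0.313710
t=1.720000, y=0.313710: f=-0.668985 → y ← 0.313710 + 0.36·(-0.668985) = 0.072875
y(2.08) ≈ 0.0729

0.0729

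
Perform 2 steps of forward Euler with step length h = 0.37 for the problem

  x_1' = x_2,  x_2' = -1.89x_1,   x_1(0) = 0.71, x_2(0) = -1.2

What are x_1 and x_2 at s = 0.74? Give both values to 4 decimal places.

-0.3617, -1.8825

Euler on (x_1,x_2): x_1_{n+1} = x_1_n + h·x_1', x_2_{n+1} = x_2_n + h·x_2'.
0.000000: (0.710000, -1.200000); f=(-1.200000, -1.341900) → (0.266000, -1.696503)
0.370000: (0.266000, -1.696503); f=(-1.696503, -0.502740) → (-0.361706, -1.882517)
(x_1(0.74), x_2(0.74)) ≈ (-0.3617, -1.8825)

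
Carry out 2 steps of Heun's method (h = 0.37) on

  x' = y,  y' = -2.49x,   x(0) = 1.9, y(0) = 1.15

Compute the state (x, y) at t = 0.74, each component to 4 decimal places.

1.3658, -2.5049

Heun on (x,y): k1 = f(t_n, state_n); k2 = f(t_n + h, state_n + h·k1); state_{n+1} = state_n + (h/2)·(k1 + k2).
0.000000: (1.900000, 1.150000)
  k1 = (1.150000, -4.731000)
  predictor → (2.325500, -0.600470)
  k2 = (-0.600470, -5.790495)
  → (2.001663, -0.796477)
0.370000: (2.001663, -0.796477)
  k1 = (-0.796477, -4.984141)
  predictor → (1.706967, -2.640609)
  k2 = (-2.640609, -4.250347)
  → (1.365802, -2.504857)
(x(0.74), y(0.74)) ≈ (1.3658, -2.5049)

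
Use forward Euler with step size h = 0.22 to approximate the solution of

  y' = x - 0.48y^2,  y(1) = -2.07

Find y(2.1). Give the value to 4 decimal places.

-4.4935

Euler: y_{n+1} = y_n + h·f(x_n, y_n).
x=1.000000, y=-2.070000: f=-1.056752 → y ← -2.070000 + 0.22·(-1.056752) = -2.302485
x=1.220000, y=-2.302485: f=-1.324691 → y ← -2.302485 + 0.22·(-1.324691) = -2.593917
x=1.440000, y=-2.593917: f=-1.789636 → y ← -2.593917 + 0.22·(-1.789636) = -2.987637
x=1.660000, y=-2.987637: f=-2.624469 → y ← -2.987637 + 0.22·(-2.624469) = -3.565020
x=1.880000, y=-3.565020: f=-4.220498 → y ← -3.565020 + 0.22·(-4.220498) = -4.493530
y(2.1) ≈ -4.4935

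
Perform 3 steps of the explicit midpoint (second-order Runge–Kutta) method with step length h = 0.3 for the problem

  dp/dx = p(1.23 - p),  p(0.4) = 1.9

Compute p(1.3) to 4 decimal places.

Midpoint: k1 = f(x_n, p_n); k2 = f(x_n + h/2, p_n + (h/2)·k1); p_{n+1} = p_n + h·k2.
x=0.400000, p=1.900000:
  k1 = f(0.400000, 1.900000) = -1.273000
  k2 = f(0.550000, 1.709050) = -0.818720
  p ← 1.900000 + 0.3·(-0.818720) = 1.654384
x=0.700000, p=1.654384:
  k1 = f(0.700000, 1.654384) = -0.702094
  k2 = f(0.850000, 1.549070) = -0.494261
  p ← 1.654384 + 0.3·(-0.494261) = 1.506105
x=1.000000, p=1.506105:
  k1 = f(1.000000, 1.506105) = -0.415844
  k2 = f(1.150000, 1.443729) = -0.308567
  p ← 1.506105 + 0.3·(-0.308567) = 1.413535
p(1.3) ≈ 1.4135

1.4135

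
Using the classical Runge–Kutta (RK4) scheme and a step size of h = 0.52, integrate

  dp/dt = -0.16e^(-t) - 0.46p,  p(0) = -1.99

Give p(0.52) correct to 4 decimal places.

-1.6238

RK4: k1 = f(t_n, p_n); k2 = f(t_n + h/2, p_n + (h/2)·k1); k3 = f(t_n + h/2, p_n + (h/2)·k2); k4 = f(t_n + h, p_n + h·k3); p_{n+1} = p_n + (h/6)·(k1 + 2k2 + 2k3 + k4).
t=0.000000, p=-1.990000:
  k1 = f(0.000000, -1.990000) = 0.755400
  k2 = f(0.260000, -1.793596) = 0.701686
  k3 = f(0.260000, -1.807562) = 0.708110
  k4 = f(0.520000, -1.621783) = 0.650897
  p ← -1.990000 + (0.52/6)·(k1 + 2k2 + 2k3 + k4) = -1.623756
p(0.52) ≈ -1.6238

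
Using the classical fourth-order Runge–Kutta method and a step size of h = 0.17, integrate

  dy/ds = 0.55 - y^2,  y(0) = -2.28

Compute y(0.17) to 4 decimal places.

RK4: k1 = f(s_n, y_n); k2 = f(s_n + h/2, y_n + (h/2)·k1); k3 = f(s_n + h/2, y_n + (h/2)·k2); k4 = f(s_n + h, y_n + h·k3); y_{n+1} = y_n + (h/6)·(k1 + 2k2 + 2k3 + k4).
s=0.000000, y=-2.280000:
  k1 = f(0.000000, -2.280000) = -4.648400
  k2 = f(0.085000, -2.675114) = -6.606235
  k3 = f(0.085000, -2.841530) = -7.524293
  k4 = f(0.170000, -3.559130) = -12.117404
  y ← -2.280000 + (0.17/6)·(k1 + 2k2 + 2k3 + k4) = -3.555761
y(0.17) ≈ -3.5558

-3.5558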